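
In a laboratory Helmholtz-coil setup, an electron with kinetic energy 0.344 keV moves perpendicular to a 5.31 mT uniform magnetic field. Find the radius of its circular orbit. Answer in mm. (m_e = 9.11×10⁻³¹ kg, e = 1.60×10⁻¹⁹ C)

Convert the energy: K = 0.344 keV = 5.50×10^-17 J.
v = √(2K/m) = √(2·5.50×10^-17/9.11×10^-31) = 1.10×10^7 m/s.
r = mv/(qB) = (9.11×10^-31)(1.10×10^7) / [(1×1.60×10^-19)(5.31×10^-3)] = 0.0118 m.

r ≈ 11.8 mm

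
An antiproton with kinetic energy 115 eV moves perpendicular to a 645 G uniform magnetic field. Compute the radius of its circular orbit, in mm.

r ≈ 24.0 mm

Convert the energy: K = 115 eV = 1.84×10^-17 J.
v = √(2K/m) = √(2·1.84×10^-17/1.67×10^-27) = 1.48×10^5 m/s.
r = mv/(qB) = (1.67×10^-27)(1.48×10^5) / [(1×1.60×10^-19)(0.0645)] = 0.0240 m.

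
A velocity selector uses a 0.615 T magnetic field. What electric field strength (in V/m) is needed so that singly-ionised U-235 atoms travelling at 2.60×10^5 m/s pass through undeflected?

E ≈ 1.60×10^5 V/m

qE = qvB ⇒ E = vB = (2.60×10^5)(0.615) = 1.60×10^5 V/m.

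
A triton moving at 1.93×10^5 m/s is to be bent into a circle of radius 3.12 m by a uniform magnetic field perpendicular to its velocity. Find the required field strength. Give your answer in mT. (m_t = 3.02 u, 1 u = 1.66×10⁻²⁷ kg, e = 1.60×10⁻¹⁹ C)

qvB = mv²/r gives B = mv/(qr).
B = (5.01×10^-27)(1.93×10^5) / [(1×1.60×10^-19)(3.12)] = 1.94×10^-3 T.

B ≈ 1.94 mT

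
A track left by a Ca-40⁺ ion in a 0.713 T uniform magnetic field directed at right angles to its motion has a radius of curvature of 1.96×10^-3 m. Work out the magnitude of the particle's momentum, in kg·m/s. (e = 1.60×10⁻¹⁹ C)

p ≈ 2.24×10^-22 kg·m/s

Since qvB = mv²/r, the momentum p = mv = qBr.
p = (1×1.60×10^-19)(0.713)(1.96×10^-3) = 2.24×10^-22 kg·m/s.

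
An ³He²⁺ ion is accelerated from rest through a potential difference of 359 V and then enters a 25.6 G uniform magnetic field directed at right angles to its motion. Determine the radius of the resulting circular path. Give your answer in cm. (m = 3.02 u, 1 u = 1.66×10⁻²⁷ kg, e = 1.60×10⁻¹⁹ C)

r ≈ 131 cm

The kinetic energy gained is K = qV = (2×1.60×10^-19)(359) = 1.15×10^-16 J.
v = √(2K/m) = 2.14×10^5 m/s.
r = mv/(qB) = (5.01×10^-27)(2.14×10^5) / [(2×1.60×10^-19)(2.56×10^-3)] = 1.31 m.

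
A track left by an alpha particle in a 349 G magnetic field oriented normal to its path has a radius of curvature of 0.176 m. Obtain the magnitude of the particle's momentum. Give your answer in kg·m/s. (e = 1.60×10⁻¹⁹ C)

p ≈ 1.97×10^-21 kg·m/s

Since qvB = mv²/r, the momentum p = mv = qBr.
p = (2×1.60×10^-19)(0.0349)(0.176) = 1.97×10^-21 kg·m/s.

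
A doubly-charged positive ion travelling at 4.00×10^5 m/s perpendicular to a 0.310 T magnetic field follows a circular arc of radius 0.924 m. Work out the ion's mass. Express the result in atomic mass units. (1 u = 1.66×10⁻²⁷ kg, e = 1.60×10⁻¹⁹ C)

qvB = mv²/r ⇒ m = qBr/v.
m = (2×1.60×10^-19)(0.310)(0.924) / (4.00×10^5) = 2.29×10^-25 kg = 138 u.

m ≈ 138 u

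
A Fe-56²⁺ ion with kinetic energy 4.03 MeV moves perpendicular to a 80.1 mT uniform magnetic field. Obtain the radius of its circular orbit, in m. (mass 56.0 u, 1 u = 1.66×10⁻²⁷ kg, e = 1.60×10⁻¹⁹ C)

r ≈ 13.5 m

Convert the energy: K = 4.03 MeV = 6.45×10^-13 J.
v = √(2K/m) = √(2·6.45×10^-13/9.30×10^-26) = 3.72×10^6 m/s.
r = mv/(qB) = (9.30×10^-26)(3.72×10^6) / [(2×1.60×10^-19)(0.0801)] = 13.5 m.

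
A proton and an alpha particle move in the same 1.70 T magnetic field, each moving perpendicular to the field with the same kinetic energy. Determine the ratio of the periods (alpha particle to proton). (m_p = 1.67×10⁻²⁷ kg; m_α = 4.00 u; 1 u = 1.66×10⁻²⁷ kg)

ratio ≈ 1.99

T = 2πm/(qB) is independent of speed, so T₂/T₁ = (m₂/q₂)/(m₁/q₁).
T_{alpha particle}/T_{proton} = (6.64×10^-27/2e) / (1.67×10^-27/1e) = 1.99.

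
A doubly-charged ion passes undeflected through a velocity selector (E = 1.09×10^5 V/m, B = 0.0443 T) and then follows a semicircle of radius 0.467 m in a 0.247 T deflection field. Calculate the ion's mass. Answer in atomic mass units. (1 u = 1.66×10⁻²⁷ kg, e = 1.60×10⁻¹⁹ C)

m ≈ 9.04 u

v = E/B₁ = 2.46×10^6 m/s.
From r = mv/(qB₂), m = qB₂r/v = (2×1.60×10^-19)(0.247)(0.467) / (2.46×10^6) = 1.50×10^-26 kg.
In atomic mass units: m = 1.50×10^-26 / 1.66×10^-27 = 9.04 u.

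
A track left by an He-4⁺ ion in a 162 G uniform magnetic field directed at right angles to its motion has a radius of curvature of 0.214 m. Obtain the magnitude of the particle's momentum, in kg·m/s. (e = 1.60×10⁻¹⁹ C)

Since qvB = mv²/r, the momentum p = mv = qBr.
p = (1×1.60×10^-19)(0.0162)(0.214) = 5.55×10^-22 kg·m/s.

p ≈ 5.55×10^-22 kg·m/s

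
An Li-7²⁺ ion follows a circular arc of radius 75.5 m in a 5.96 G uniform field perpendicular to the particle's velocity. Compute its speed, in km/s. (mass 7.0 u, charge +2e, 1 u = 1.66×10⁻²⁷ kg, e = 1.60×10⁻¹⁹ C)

v ≈ 1240 km/s

From qvB = mv²/r, v = qBr/m.
v = (2×1.60×10^-19)(5.96×10^-4)(75.5) / (1.16×10^-26) = 1.24×10^6 m/s.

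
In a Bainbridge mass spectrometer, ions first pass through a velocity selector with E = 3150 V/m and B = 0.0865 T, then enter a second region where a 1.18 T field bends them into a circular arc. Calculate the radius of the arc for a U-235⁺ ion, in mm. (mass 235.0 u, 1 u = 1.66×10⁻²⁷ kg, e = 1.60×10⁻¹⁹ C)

The selector passes v = E/B = 3150/0.0865 = 3.64×10^4 m/s.
In the deflection region, r = mv/(qB₂) = (3.90×10^-25)(3.64×10^4) / [(1×1.60×10^-19)(1.18)] = 0.0752 m.

r ≈ 75.2 mm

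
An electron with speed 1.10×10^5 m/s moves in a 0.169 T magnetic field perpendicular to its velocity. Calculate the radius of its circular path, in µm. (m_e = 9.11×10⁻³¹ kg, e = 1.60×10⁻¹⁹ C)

r ≈ 3.71 µm

The magnetic force provides the centripetal force: qvB = mv²/r, so r = mv/(qB).
r = (9.11×10^-31 kg)(1.10×10^5 m/s) / [(1×1.60×10^-19 C)(0.169 T)] = 3.71×10^-6 m.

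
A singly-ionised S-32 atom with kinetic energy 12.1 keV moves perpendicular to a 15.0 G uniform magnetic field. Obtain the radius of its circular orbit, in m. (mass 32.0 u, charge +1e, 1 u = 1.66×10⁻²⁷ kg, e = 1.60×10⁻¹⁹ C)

Convert the energy: K = 12.1 keV = 1.94×10^-15 J.
v = √(2K/m) = √(2·1.94×10^-15/5.31×10^-26) = 2.70×10^5 m/s.
r = mv/(qB) = (5.31×10^-26)(2.70×10^5) / [(1×1.60×10^-19)(1.50×10^-3)] = 59.8 m.

r ≈ 59.8 m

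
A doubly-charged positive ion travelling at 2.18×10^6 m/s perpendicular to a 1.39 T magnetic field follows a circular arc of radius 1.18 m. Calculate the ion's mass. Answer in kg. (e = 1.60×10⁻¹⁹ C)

qvB = mv²/r ⇒ m = qBr/v.
m = (2×1.60×10^-19)(1.39)(1.18) / (2.18×10^6) = 2.41×10^-25 kg.

m ≈ 2.41×10^-25 kg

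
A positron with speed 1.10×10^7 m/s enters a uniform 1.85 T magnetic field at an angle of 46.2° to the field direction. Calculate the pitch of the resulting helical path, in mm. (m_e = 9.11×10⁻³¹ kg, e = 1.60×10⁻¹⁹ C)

pitch ≈ 0.147 mm

The velocity component along B is v∥ = v cos46.2° = 7.61×10^6 m/s.
The cyclotron period T = 2πm/(qB) = 1.93×10^-11 s is set by m, q, B alone.
Pitch = v∥·T = (7.61×10^6)(1.93×10^-11) = 1.47×10^-4 m.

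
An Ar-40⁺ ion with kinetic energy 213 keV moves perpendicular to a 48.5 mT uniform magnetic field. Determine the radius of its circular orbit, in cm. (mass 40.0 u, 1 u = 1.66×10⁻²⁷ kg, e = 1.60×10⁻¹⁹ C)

Convert the energy: K = 213 keV = 3.41×10^-14 J.
v = √(2K/m) = √(2·3.41×10^-14/6.64×10^-26) = 1.01×10^6 m/s.
r = mv/(qB) = (6.64×10^-26)(1.01×10^6) / [(1×1.60×10^-19)(0.0485)] = 8.67 m.

r ≈ 867 cm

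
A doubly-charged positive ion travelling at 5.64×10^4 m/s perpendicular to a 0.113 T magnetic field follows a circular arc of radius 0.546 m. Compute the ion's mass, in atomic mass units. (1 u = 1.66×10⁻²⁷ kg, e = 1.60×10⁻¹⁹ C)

qvB = mv²/r ⇒ m = qBr/v.
m = (2×1.60×10^-19)(0.113)(0.546) / (5.64×10^4) = 3.50×10^-25 kg = 211 u.

m ≈ 211 u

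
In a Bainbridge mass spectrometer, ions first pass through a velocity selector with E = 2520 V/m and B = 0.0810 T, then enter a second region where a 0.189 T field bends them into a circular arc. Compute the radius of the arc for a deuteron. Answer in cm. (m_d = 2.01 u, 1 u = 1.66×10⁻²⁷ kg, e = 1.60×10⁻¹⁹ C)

r ≈ 0.343 cm

The selector passes v = E/B = 2520/0.0810 = 3.11×10^4 m/s.
In the deflection region, r = mv/(qB₂) = (3.34×10^-27)(3.11×10^4) / [(1×1.60×10^-19)(0.189)] = 3.43×10^-3 m.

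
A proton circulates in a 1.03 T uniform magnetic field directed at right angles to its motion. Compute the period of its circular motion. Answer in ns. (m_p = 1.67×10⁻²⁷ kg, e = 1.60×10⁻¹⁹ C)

The cyclotron period is independent of speed: T = 2πm/(qB).
T = 2π(1.67×10^-27) / [(1×1.60×10^-19)(1.03)] = 6.37×10^-8 s.

T ≈ 63.7 ns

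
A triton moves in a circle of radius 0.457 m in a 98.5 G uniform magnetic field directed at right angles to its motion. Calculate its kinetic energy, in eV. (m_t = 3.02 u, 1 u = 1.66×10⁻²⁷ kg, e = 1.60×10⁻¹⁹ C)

v = qBr/m = (1×1.60×10^-19)(9.85×10^-3)(0.457) / (5.01×10^-27) = 1.44×10^5 m/s.
K = ½mv² = 0.5·(5.01×10^-27)·(1.44×10^5)² = 5.17×10^-17 J = 323 eV.

K ≈ 323 eV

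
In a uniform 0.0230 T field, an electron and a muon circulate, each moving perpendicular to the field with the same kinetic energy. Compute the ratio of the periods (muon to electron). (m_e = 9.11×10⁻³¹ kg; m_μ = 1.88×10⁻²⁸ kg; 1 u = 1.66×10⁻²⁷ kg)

T = 2πm/(qB) is independent of speed, so T₂/T₁ = (m₂/q₂)/(m₁/q₁).
T_{muon}/T_{electron} = (1.88×10^-28/1e) / (9.11×10^-31/1e) = 206.

ratio ≈ 206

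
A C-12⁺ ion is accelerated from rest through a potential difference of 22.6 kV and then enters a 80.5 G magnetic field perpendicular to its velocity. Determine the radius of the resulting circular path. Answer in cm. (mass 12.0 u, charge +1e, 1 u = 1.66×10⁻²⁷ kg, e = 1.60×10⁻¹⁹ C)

The kinetic energy gained is K = qV = (1×1.60×10^-19)(2.26×10^4) = 3.62×10^-15 J.
v = √(2K/m) = 6.03×10^5 m/s.
r = mv/(qB) = (1.99×10^-26)(6.03×10^5) / [(1×1.60×10^-19)(8.05×10^-3)] = 9.32 m.

r ≈ 932 cm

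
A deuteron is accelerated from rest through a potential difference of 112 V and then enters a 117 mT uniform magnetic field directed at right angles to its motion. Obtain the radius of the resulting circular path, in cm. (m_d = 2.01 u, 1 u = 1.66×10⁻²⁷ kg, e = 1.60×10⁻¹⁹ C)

The kinetic energy gained is K = qV = (1×1.60×10^-19)(112) = 1.79×10^-17 J.
v = √(2K/m) = 1.04×10^5 m/s.
r = mv/(qB) = (3.34×10^-27)(1.04×10^5) / [(1×1.60×10^-19)(0.117)] = 0.0185 m.

r ≈ 1.85 cm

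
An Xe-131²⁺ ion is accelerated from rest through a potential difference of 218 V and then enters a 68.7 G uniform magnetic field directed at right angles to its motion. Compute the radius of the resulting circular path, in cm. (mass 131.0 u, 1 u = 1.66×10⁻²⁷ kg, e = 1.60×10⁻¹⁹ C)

r ≈ 251 cm

The kinetic energy gained is K = qV = (2×1.60×10^-19)(218) = 6.98×10^-17 J.
v = √(2K/m) = 2.53×10^4 m/s.
r = mv/(qB) = (2.17×10^-25)(2.53×10^4) / [(2×1.60×10^-19)(6.87×10^-3)] = 2.51 m.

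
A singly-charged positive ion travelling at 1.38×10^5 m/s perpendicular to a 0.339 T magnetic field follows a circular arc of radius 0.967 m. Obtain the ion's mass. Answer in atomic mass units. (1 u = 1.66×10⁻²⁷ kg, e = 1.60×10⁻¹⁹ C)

qvB = mv²/r ⇒ m = qBr/v.
m = (1×1.60×10^-19)(0.339)(0.967) / (1.38×10^5) = 3.80×10^-25 kg = 229 u.

m ≈ 229 u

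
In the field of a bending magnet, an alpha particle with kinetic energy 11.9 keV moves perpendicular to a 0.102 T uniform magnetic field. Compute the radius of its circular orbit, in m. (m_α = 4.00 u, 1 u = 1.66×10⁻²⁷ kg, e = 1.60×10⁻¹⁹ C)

Convert the energy: K = 11.9 keV = 1.90×10^-15 J.
v = √(2K/m) = √(2·1.90×10^-15/6.64×10^-27) = 7.57×10^5 m/s.
r = mv/(qB) = (6.64×10^-27)(7.57×10^5) / [(2×1.60×10^-19)(0.102)] = 0.154 m.

r ≈ 0.154 m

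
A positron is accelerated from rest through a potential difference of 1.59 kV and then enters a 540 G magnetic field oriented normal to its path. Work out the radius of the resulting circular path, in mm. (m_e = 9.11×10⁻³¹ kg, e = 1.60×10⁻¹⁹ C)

r ≈ 2.49 mm

The kinetic energy gained is K = qV = (1×1.60×10^-19)(1590) = 2.54×10^-16 J.
v = √(2K/m) = 2.36×10^7 m/s.
r = mv/(qB) = (9.11×10^-31)(2.36×10^7) / [(1×1.60×10^-19)(0.0540)] = 2.49×10^-3 m.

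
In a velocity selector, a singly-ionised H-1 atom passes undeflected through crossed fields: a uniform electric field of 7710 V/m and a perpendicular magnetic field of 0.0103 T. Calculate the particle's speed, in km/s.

v ≈ 749 km/s

For zero net force, qE = qvB, so v = E/B.
v = (7710) / (0.0103) = 7.49×10^5 m/s.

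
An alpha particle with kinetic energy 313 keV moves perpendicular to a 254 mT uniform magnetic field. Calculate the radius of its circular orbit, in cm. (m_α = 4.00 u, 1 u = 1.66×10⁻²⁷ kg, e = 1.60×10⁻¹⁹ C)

r ≈ 31.7 cm

Convert the energy: K = 313 keV = 5.01×10^-14 J.
v = √(2K/m) = √(2·5.01×10^-14/6.64×10^-27) = 3.88×10^6 m/s.
r = mv/(qB) = (6.64×10^-27)(3.88×10^6) / [(2×1.60×10^-19)(0.254)] = 0.317 m.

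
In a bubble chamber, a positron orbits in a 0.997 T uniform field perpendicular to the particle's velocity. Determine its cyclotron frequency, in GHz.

f = qB/(2πm) = (1×1.60×10^-19)(0.997) / [2π(9.11×10^-31)] = 2.79×10^10 Hz.

f ≈ 27.9 GHz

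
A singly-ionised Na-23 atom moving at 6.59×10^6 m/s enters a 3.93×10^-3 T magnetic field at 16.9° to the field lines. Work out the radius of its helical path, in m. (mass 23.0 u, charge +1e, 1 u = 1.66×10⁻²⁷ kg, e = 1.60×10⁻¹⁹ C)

r ≈ 116 m

Only the perpendicular component v⊥ = v sin16.9° = 1.92×10^6 m/s is bent by the field.
r = m v⊥ /(qB) = (3.82×10^-26)(1.92×10^6) / [(1×1.60×10^-19)(3.93×10^-3)] = 116 m.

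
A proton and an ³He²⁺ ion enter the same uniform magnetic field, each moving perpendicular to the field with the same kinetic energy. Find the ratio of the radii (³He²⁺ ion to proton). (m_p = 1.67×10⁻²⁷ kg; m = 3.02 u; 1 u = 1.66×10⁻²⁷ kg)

ratio ≈ 0.866

r = √(2mK)/(qB) ⇒ at equal K, r ∝ √m/q.
r_{³He²⁺ ion}/r_{proton} = 0.866.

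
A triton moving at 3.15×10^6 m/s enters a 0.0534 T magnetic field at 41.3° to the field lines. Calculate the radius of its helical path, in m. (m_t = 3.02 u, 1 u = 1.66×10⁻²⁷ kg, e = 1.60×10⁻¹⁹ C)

Only the perpendicular component v⊥ = v sin41.3° = 2.08×10^6 m/s is bent by the field.
r = m v⊥ /(qB) = (5.01×10^-27)(2.08×10^6) / [(1×1.60×10^-19)(0.0534)] = 1.22 m.

r ≈ 1.22 m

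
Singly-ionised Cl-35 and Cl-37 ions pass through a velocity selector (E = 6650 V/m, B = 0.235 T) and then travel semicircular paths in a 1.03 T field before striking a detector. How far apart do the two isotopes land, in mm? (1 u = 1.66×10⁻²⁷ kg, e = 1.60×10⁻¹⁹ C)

Both emerge at v = E/B₁ = 2.83×10^4 m/s.
r = mv/(qB₂), so r₁ = 9.9764×10^-3 m and r₂ = 0.010546 m, giving Δr = 5.70×10^-4 m.
After a semicircle each ion lands a diameter 2r from the entry slit, so the separation is 2Δr = 1.14×10^-3 m.

Δd ≈ 1.14 mm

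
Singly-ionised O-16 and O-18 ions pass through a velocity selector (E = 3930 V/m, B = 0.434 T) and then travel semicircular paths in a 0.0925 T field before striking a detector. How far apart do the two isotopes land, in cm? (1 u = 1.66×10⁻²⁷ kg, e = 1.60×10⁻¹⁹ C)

Δd ≈ 0.406 cm

Both emerge at v = E/B₁ = 9060 m/s.
r = mv/(qB₂), so r₁ = 0.01625 m and r₂ = 0.01828 m, giving Δr = 2.03×10^-3 m.
After a semicircle each ion lands a diameter 2r from the entry slit, so the separation is 2Δr = 4.06×10^-3 m.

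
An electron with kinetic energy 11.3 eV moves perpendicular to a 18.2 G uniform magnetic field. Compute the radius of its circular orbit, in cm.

Convert the energy: K = 11.3 eV = 1.81×10^-18 J.
v = √(2K/m) = √(2·1.81×10^-18/9.11×10^-31) = 1.99×10^6 m/s.
r = mv/(qB) = (9.11×10^-31)(1.99×10^6) / [(1×1.60×10^-19)(1.82×10^-3)] = 6.23×10^-3 m.

r ≈ 0.623 cm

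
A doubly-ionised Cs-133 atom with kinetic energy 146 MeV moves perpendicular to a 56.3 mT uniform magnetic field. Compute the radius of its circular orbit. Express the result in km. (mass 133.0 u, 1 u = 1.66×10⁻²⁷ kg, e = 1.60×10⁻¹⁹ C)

r ≈ 0.178 km

Convert the energy: K = 146 MeV = 2.34×10^-11 J.
v = √(2K/m) = √(2·2.34×10^-11/2.21×10^-25) = 1.45×10^7 m/s.
r = mv/(qB) = (2.21×10^-25)(1.45×10^7) / [(2×1.60×10^-19)(0.0563)] = 178 m.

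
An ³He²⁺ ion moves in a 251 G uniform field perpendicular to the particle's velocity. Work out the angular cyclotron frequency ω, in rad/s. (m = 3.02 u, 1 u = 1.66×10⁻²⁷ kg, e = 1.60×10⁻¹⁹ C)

ω = qB/m = (2×1.60×10^-19)(0.0251) / (5.01×10^-27) = 1.60×10^6 rad/s.

ω ≈ 1.60×10^6 rad/s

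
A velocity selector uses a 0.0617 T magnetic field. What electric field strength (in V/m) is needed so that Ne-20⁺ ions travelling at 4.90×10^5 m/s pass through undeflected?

qE = qvB ⇒ E = vB = (4.90×10^5)(0.0617) = 3.02×10^4 V/m.

E ≈ 3.02×10^4 V/m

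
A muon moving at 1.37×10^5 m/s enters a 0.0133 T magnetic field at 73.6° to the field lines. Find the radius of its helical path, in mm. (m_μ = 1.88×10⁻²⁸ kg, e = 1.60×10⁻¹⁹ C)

r ≈ 11.6 mm

Only the perpendicular component v⊥ = v sin73.6° = 1.31×10^5 m/s is bent by the field.
r = m v⊥ /(qB) = (1.88×10^-28)(1.31×10^5) / [(1×1.60×10^-19)(0.0133)] = 0.0116 m.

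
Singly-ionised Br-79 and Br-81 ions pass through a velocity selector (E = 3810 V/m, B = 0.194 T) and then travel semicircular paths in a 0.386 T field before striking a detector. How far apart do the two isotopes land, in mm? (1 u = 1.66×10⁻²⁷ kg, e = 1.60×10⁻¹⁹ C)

Both emerge at v = E/B₁ = 1.96×10^4 m/s.
r = mv/(qB₂), so r₁ = 0.04170 m and r₂ = 0.04276 m, giving Δr = 1.06×10^-3 m.
After a semicircle each ion lands a diameter 2r from the entry slit, so the separation is 2Δr = 2.11×10^-3 m.

Δd ≈ 2.11 mm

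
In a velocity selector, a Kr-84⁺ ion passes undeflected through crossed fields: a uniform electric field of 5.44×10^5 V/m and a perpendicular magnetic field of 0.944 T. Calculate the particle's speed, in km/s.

For zero net force, qE = qvB, so v = E/B.
v = (5.44×10^5) / (0.944) = 5.76×10^5 m/s.

v ≈ 576 km/s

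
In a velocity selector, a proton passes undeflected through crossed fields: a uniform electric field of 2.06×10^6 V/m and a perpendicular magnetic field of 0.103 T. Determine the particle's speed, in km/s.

v ≈ 20000 km/s

For zero net force, qE = qvB, so v = E/B.
v = (2.06×10^6) / (0.103) = 2.00×10^7 m/s.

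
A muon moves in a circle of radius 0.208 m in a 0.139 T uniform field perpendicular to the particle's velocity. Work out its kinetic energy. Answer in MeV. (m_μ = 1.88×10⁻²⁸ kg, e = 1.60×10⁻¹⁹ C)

K ≈ 0.356 MeV

v = qBr/m = (1×1.60×10^-19)(0.139)(0.208) / (1.88×10^-28) = 2.46×10^7 m/s.
K = ½mv² = 0.5·(1.88×10^-28)·(2.46×10^7)² = 5.69×10^-14 J = 0.356 MeV.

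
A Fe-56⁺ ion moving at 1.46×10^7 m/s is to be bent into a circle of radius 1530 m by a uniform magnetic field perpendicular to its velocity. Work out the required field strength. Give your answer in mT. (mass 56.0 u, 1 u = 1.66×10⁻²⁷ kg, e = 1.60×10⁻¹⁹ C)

qvB = mv²/r gives B = mv/(qr).
B = (9.30×10^-26)(1.46×10^7) / [(1×1.60×10^-19)(1530)] = 5.54×10^-3 T.

B ≈ 5.54 mT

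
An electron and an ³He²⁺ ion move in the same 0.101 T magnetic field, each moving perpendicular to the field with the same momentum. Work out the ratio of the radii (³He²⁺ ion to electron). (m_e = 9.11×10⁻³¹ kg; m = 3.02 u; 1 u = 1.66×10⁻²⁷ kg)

r = p/(qB) ⇒ at equal p, r ∝ 1/q.
r_{³He²⁺ ion}/r_{electron} = 0.500.

ratio ≈ 0.500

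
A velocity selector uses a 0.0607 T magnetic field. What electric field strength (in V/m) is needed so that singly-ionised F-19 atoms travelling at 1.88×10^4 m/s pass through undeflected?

E ≈ 1140 V/m

qE = qvB ⇒ E = vB = (1.88×10^4)(0.0607) = 1140 V/m.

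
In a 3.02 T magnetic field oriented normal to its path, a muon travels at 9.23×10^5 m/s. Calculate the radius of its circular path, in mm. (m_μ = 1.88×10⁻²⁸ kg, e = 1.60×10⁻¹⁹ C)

r ≈ 0.359 mm

The magnetic force provides the centripetal force: qvB = mv²/r, so r = mv/(qB).
r = (1.88×10^-28 kg)(9.23×10^5 m/s) / [(1×1.60×10^-19 C)(3.02 T)] = 3.59×10^-4 m.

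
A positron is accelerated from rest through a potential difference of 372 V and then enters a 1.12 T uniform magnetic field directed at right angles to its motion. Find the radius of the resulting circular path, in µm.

The kinetic energy gained is K = qV = (1×1.60×10^-19)(372) = 5.95×10^-17 J.
v = √(2K/m) = 1.14×10^7 m/s.
r = mv/(qB) = (9.11×10^-31)(1.14×10^7) / [(1×1.60×10^-19)(1.12)] = 5.81×10^-5 m.

r ≈ 58.1 µm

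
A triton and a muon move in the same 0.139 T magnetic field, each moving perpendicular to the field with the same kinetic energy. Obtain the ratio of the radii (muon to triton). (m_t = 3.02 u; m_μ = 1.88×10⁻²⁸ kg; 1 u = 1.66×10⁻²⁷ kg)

r = √(2mK)/(qB) ⇒ at equal K, r ∝ √m/q.
r_{muon}/r_{triton} = 0.194.

ratio ≈ 0.194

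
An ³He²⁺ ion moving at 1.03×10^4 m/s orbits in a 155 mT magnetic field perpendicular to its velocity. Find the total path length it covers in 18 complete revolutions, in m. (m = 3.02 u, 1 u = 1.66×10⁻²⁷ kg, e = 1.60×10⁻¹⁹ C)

r = mv/(qB) = 1.04×10^-3 m, so one revolution covers 2πr = 6.54×10^-3 m.
In 18 revolutions: L = 18·2πr = 0.118 m.

L ≈ 0.118 m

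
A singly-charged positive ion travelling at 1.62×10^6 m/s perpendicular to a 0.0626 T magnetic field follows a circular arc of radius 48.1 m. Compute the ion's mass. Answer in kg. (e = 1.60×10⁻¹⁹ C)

m ≈ 2.97×10^-25 kg

qvB = mv²/r ⇒ m = qBr/v.
m = (1×1.60×10^-19)(0.0626)(48.1) / (1.62×10^6) = 2.97×10^-25 kg.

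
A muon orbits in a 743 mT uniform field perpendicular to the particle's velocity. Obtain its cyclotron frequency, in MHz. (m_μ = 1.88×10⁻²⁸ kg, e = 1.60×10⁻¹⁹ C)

f ≈ 101 MHz

f = qB/(2πm) = (1×1.60×10^-19)(0.743) / [2π(1.88×10^-28)] = 1.01×10^8 Hz.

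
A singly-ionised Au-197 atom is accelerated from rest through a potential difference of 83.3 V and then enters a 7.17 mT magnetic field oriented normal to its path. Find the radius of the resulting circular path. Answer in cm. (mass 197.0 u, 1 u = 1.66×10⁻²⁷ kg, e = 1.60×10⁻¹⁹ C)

The kinetic energy gained is K = qV = (1×1.60×10^-19)(83.3) = 1.33×10^-17 J.
v = √(2K/m) = 9030 m/s.
r = mv/(qB) = (3.27×10^-25)(9030) / [(1×1.60×10^-19)(7.17×10^-3)] = 2.57 m.

r ≈ 257 cm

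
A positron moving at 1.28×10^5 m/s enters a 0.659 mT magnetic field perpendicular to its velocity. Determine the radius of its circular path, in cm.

r ≈ 0.111 cm

The magnetic force provides the centripetal force: qvB = mv²/r, so r = mv/(qB).
r = (9.11×10^-31 kg)(1.28×10^5 m/s) / [(1×1.60×10^-19 C)(6.59×10^-4 T)] = 1.11×10^-3 m.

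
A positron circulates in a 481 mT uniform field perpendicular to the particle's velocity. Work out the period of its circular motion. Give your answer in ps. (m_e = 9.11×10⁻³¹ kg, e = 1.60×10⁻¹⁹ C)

T ≈ 74.4 ps

The cyclotron period is independent of speed: T = 2πm/(qB).
T = 2π(9.11×10^-31) / [(1×1.60×10^-19)(0.481)] = 7.44×10^-11 s.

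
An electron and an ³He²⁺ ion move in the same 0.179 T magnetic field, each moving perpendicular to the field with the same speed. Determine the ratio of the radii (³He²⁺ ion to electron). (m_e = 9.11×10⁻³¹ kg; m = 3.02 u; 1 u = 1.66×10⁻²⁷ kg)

ratio ≈ 2750

r = mv/(qB) ⇒ at equal v, r ∝ m/q.
r_{³He²⁺ ion}/r_{electron} = 2750.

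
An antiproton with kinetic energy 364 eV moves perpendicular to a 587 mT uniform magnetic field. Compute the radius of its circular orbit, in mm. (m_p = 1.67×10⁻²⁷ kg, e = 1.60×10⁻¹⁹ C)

r ≈ 4.70 mm

Convert the energy: K = 364 eV = 5.82×10^-17 J.
v = √(2K/m) = √(2·5.82×10^-17/1.67×10^-27) = 2.64×10^5 m/s.
r = mv/(qB) = (1.67×10^-27)(2.64×10^5) / [(1×1.60×10^-19)(0.587)] = 4.70×10^-3 m.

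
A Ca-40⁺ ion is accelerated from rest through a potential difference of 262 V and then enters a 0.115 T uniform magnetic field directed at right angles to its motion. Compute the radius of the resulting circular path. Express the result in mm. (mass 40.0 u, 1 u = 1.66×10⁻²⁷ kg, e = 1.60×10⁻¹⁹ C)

The kinetic energy gained is K = qV = (1×1.60×10^-19)(262) = 4.19×10^-17 J.
v = √(2K/m) = 3.55×10^4 m/s.
r = mv/(qB) = (6.64×10^-26)(3.55×10^4) / [(1×1.60×10^-19)(0.115)] = 0.128 m.

r ≈ 128 mm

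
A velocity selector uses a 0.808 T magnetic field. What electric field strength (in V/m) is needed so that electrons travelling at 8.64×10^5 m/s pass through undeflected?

E ≈ 6.98×10^5 V/m

qE = qvB ⇒ E = vB = (8.64×10^5)(0.808) = 6.98×10^5 V/m.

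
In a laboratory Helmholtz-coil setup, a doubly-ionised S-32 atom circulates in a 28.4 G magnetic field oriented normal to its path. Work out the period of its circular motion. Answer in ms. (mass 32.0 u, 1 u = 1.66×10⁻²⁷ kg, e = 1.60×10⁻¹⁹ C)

T ≈ 0.367 ms

The cyclotron period is independent of speed: T = 2πm/(qB).
T = 2π(5.31×10^-26) / [(2×1.60×10^-19)(2.84×10^-3)] = 3.67×10^-4 s.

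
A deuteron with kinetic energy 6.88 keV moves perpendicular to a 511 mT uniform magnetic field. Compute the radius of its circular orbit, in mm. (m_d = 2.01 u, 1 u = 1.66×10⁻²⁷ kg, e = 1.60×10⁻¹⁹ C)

Convert the energy: K = 6.88 keV = 1.10×10^-15 J.
v = √(2K/m) = √(2·1.10×10^-15/3.34×10^-27) = 8.12×10^5 m/s.
r = mv/(qB) = (3.34×10^-27)(8.12×10^5) / [(1×1.60×10^-19)(0.511)] = 0.0331 m.

r ≈ 33.1 mm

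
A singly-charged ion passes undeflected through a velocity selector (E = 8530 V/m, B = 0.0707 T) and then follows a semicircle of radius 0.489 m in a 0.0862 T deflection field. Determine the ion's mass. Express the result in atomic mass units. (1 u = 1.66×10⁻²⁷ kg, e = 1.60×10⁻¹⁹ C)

v = E/B₁ = 1.21×10^5 m/s.
From r = mv/(qB₂), m = qB₂r/v = (1×1.60×10^-19)(0.0862)(0.489) / (1.21×10^5) = 5.59×10^-26 kg.
In atomic mass units: m = 5.59×10^-26 / 1.66×10^-27 = 33.7 u.

m ≈ 33.7 u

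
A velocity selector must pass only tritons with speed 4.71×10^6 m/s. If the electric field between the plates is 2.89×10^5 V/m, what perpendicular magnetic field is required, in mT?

qE = qvB ⇒ B = E/v = (2.89×10^5) / (4.71×10^6) = 0.0614 T.

B ≈ 61.4 mT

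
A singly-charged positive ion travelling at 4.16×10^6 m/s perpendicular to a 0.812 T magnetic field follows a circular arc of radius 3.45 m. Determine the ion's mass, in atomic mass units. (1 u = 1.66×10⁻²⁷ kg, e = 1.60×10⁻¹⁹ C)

qvB = mv²/r ⇒ m = qBr/v.
m = (1×1.60×10^-19)(0.812)(3.45) / (4.16×10^6) = 1.08×10^-25 kg = 64.9 u.

m ≈ 64.9 u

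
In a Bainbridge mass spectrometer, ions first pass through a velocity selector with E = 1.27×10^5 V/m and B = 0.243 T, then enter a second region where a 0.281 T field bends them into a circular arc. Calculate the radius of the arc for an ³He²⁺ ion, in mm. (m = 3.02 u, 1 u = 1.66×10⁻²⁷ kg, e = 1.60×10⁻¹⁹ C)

r ≈ 29.1 mm

The selector passes v = E/B = 1.27×10^5/0.243 = 5.23×10^5 m/s.
In the deflection region, r = mv/(qB₂) = (5.01×10^-27)(5.23×10^5) / [(2×1.60×10^-19)(0.281)] = 0.0291 m.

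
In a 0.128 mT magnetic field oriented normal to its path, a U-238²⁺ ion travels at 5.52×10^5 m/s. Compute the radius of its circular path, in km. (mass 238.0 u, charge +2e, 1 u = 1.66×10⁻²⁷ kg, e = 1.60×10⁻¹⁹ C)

The magnetic force provides the centripetal force: qvB = mv²/r, so r = mv/(qB).
r = (3.95×10^-25 kg)(5.52×10^5 m/s) / [(2×1.60×10^-19 C)(1.28×10^-4 T)] = 5320 m.

r ≈ 5.32 km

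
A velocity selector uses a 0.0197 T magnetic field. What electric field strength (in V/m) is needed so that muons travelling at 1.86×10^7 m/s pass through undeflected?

E ≈ 3.66×10^5 V/m

qE = qvB ⇒ E = vB = (1.86×10^7)(0.0197) = 3.66×10^5 V/m.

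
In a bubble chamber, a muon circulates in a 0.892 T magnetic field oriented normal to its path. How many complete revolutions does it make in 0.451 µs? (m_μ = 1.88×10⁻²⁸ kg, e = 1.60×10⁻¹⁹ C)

T = 2πm/(qB) = 2π(1.88×10^-28) / [(1×1.60×10^-19)(0.892)] = 8.2766×10^-9 s.
N = t/T = 4.51×10^-7 / 8.2766×10^-9 ≈ 54.49, so 54 complete revolutions.

N = 54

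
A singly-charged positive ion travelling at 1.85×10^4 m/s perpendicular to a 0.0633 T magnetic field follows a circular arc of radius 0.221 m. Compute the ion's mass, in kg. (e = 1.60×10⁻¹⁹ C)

qvB = mv²/r ⇒ m = qBr/v.
m = (1×1.60×10^-19)(0.0633)(0.221) / (1.85×10^4) = 1.21×10^-25 kg.

m ≈ 1.21×10^-25 kg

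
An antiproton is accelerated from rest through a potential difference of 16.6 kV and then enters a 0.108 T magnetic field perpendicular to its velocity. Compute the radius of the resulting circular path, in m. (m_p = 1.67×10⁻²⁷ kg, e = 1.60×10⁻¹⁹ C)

The kinetic energy gained is K = qV = (1×1.60×10^-19)(1.66×10^4) = 2.66×10^-15 J.
v = √(2K/m) = 1.78×10^6 m/s.
r = mv/(qB) = (1.67×10^-27)(1.78×10^6) / [(1×1.60×10^-19)(0.108)] = 0.172 m.

r ≈ 0.172 m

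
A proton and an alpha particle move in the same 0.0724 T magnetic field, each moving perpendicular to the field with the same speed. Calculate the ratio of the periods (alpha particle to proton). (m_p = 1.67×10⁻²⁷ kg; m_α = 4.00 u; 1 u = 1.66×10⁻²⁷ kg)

ratio ≈ 1.99

T = 2πm/(qB) is independent of speed, so T₂/T₁ = (m₂/q₂)/(m₁/q₁).
T_{alpha particle}/T_{proton} = (6.64×10^-27/2e) / (1.67×10^-27/1e) = 1.99.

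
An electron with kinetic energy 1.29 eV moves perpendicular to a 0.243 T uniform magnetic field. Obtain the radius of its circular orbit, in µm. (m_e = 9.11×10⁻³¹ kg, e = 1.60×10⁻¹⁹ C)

Convert the energy: K = 1.29 eV = 2.06×10^-19 J.
v = √(2K/m) = √(2·2.06×10^-19/9.11×10^-31) = 6.73×10^5 m/s.
r = mv/(qB) = (9.11×10^-31)(6.73×10^5) / [(1×1.60×10^-19)(0.243)] = 1.58×10^-5 m.

r ≈ 15.8 µm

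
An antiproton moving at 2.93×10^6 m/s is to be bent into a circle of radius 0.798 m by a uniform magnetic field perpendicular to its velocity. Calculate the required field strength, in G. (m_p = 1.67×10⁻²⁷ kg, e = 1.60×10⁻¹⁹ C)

qvB = mv²/r gives B = mv/(qr).
B = (1.67×10^-27)(2.93×10^6) / [(1×1.60×10^-19)(0.798)] = 0.0383 T.

B ≈ 383 G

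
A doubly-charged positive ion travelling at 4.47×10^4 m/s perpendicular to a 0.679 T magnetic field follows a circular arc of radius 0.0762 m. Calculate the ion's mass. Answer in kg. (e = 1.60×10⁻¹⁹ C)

qvB = mv²/r ⇒ m = qBr/v.
m = (2×1.60×10^-19)(0.679)(0.0762) / (4.47×10^4) = 3.70×10^-25 kg.

m ≈ 3.70×10^-25 kg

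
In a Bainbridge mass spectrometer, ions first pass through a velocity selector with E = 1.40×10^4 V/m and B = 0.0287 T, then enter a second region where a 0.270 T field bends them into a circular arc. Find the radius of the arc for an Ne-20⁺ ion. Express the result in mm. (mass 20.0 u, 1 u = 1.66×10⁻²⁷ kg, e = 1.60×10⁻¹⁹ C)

The selector passes v = E/B = 1.40×10^4/0.0287 = 4.88×10^5 m/s.
In the deflection region, r = mv/(qB₂) = (3.32×10^-26)(4.88×10^5) / [(1×1.60×10^-19)(0.270)] = 0.375 m.

r ≈ 375 mm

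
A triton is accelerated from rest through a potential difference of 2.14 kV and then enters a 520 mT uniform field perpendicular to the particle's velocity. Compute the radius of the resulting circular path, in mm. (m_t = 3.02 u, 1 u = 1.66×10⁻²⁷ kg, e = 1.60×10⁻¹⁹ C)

r ≈ 22.3 mm

The kinetic energy gained is K = qV = (1×1.60×10^-19)(2140) = 3.42×10^-16 J.
v = √(2K/m) = 3.70×10^5 m/s.
r = mv/(qB) = (5.01×10^-27)(3.70×10^5) / [(1×1.60×10^-19)(0.520)] = 0.0223 m.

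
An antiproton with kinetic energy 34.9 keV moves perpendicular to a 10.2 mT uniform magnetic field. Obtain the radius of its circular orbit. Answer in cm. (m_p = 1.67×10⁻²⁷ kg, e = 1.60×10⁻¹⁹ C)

Convert the energy: K = 34.9 keV = 5.58×10^-15 J.
v = √(2K/m) = √(2·5.58×10^-15/1.67×10^-27) = 2.59×10^6 m/s.
r = mv/(qB) = (1.67×10^-27)(2.59×10^6) / [(1×1.60×10^-19)(0.0102)] = 2.65 m.

r ≈ 265 cm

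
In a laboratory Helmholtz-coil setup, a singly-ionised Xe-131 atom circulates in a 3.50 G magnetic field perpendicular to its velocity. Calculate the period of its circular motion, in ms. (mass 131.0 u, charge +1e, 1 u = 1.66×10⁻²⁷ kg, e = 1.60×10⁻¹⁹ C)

The cyclotron period is independent of speed: T = 2πm/(qB).
T = 2π(2.17×10^-25) / [(1×1.60×10^-19)(3.50×10^-4)] = 0.0244 s.

T ≈ 24.4 ms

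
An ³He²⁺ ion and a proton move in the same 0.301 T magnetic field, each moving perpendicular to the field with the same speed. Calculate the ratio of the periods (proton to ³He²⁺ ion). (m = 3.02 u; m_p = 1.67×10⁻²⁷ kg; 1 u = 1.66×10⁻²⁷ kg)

ratio ≈ 0.666

T = 2πm/(qB) is independent of speed, so T₂/T₁ = (m₂/q₂)/(m₁/q₁).
T_{proton}/T_{³He²⁺ ion} = (1.67×10^-27/1e) / (5.01×10^-27/2e) = 0.666.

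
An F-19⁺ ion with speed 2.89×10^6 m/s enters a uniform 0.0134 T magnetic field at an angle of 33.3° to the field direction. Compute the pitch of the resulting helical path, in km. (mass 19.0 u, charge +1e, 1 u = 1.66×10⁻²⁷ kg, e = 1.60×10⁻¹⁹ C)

pitch ≈ 0.223 km

The velocity component along B is v∥ = v cos33.3° = 2.42×10^6 m/s.
The cyclotron period T = 2πm/(qB) = 9.24×10^-5 s is set by m, q, B alone.
Pitch = v∥·T = (2.42×10^6)(9.24×10^-5) = 223 m.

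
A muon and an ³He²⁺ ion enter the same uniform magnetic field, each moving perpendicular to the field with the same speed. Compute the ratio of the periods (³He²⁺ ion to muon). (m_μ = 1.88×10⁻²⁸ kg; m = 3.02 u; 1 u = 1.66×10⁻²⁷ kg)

ratio ≈ 13.3

T = 2πm/(qB) is independent of speed, so T₂/T₁ = (m₂/q₂)/(m₁/q₁).
T_{³He²⁺ ion}/T_{muon} = (5.01×10^-27/2e) / (1.88×10^-28/1e) = 13.3.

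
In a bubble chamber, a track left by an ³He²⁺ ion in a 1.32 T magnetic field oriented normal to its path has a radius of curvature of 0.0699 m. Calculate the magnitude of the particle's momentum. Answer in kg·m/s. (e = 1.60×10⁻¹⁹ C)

p ≈ 2.95×10^-20 kg·m/s

Since qvB = mv²/r, the momentum p = mv = qBr.
p = (2×1.60×10^-19)(1.32)(0.0699) = 2.95×10^-20 kg·m/s.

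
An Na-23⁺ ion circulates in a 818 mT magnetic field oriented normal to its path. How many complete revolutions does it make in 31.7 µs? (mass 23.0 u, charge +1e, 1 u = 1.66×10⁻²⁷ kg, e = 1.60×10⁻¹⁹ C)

T = 2πm/(qB) = 2π(3.818×10^-26) / [(1×1.60×10^-19)(0.818)] = 1.8329×10^-6 s.
N = t/T = 3.17×10^-5 / 1.8329×10^-6 ≈ 17.29, so 17 complete revolutions.

N = 17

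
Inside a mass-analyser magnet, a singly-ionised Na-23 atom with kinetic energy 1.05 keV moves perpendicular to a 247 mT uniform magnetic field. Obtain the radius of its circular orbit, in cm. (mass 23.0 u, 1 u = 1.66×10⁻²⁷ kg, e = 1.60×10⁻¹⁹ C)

Convert the energy: K = 1.05 keV = 1.68×10^-16 J.
v = √(2K/m) = √(2·1.68×10^-16/3.82×10^-26) = 9.38×10^4 m/s.
r = mv/(qB) = (3.82×10^-26)(9.38×10^4) / [(1×1.60×10^-19)(0.247)] = 0.0906 m.

r ≈ 9.06 cm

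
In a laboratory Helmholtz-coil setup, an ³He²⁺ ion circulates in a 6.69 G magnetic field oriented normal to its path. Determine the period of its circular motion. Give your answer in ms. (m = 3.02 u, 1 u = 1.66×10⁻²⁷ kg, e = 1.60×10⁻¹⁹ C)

The cyclotron period is independent of speed: T = 2πm/(qB).
T = 2π(5.01×10^-27) / [(2×1.60×10^-19)(6.69×10^-4)] = 1.47×10^-4 s.

T ≈ 0.147 ms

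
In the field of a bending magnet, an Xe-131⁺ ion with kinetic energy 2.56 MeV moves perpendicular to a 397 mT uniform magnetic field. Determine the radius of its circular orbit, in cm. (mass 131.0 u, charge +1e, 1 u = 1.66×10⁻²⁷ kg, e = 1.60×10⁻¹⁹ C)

r ≈ 664 cm

Convert the energy: K = 2.56 MeV = 4.10×10^-13 J.
v = √(2K/m) = √(2·4.10×10^-13/2.17×10^-25) = 1.94×10^6 m/s.
r = mv/(qB) = (2.17×10^-25)(1.94×10^6) / [(1×1.60×10^-19)(0.397)] = 6.64 m.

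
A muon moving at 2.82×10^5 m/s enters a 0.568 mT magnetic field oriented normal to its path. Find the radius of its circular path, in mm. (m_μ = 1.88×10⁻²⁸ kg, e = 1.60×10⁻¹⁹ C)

The magnetic force provides the centripetal force: qvB = mv²/r, so r = mv/(qB).
r = (1.88×10^-28 kg)(2.82×10^5 m/s) / [(1×1.60×10^-19 C)(5.68×10^-4 T)] = 0.583 m.

r ≈ 583 mm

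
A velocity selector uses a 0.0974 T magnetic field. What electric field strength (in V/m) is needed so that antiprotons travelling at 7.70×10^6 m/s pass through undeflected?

E ≈ 7.50×10^5 V/m

qE = qvB ⇒ E = vB = (7.70×10^6)(0.0974) = 7.50×10^5 V/m.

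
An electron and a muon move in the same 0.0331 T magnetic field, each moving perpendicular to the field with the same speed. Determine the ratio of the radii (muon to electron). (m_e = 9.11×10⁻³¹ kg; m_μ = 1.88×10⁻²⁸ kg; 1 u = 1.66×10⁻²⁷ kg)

r = mv/(qB) ⇒ at equal v, r ∝ m/q.
r_{muon}/r_{electron} = 206.

ratio ≈ 206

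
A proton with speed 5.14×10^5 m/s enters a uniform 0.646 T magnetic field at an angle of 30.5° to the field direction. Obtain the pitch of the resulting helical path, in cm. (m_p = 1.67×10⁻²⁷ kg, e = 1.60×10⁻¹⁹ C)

The velocity component along B is v∥ = v cos30.5° = 4.43×10^5 m/s.
The cyclotron period T = 2πm/(qB) = 1.02×10^-7 s is set by m, q, B alone.
Pitch = v∥·T = (4.43×10^5)(1.02×10^-7) = 0.0450 m.

pitch ≈ 4.50 cm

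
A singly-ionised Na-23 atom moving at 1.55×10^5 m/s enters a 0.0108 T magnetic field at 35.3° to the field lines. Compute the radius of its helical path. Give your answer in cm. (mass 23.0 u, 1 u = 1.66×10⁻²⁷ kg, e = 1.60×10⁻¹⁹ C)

r ≈ 198 cm

Only the perpendicular component v⊥ = v sin35.3° = 8.96×10^4 m/s is bent by the field.
r = m v⊥ /(qB) = (3.82×10^-26)(8.96×10^4) / [(1×1.60×10^-19)(0.0108)] = 1.98 m.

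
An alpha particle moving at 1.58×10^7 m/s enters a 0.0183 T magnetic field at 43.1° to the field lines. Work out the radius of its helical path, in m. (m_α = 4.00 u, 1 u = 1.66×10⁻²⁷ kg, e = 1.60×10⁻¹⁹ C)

Only the perpendicular component v⊥ = v sin43.1° = 1.08×10^7 m/s is bent by the field.
r = m v⊥ /(qB) = (6.64×10^-27)(1.08×10^7) / [(2×1.60×10^-19)(0.0183)] = 12.2 m.

r ≈ 12.2 m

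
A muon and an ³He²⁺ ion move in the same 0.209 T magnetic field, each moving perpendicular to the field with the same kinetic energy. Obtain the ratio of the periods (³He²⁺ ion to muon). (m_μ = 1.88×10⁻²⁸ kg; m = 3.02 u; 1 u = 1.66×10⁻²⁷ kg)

ratio ≈ 13.3

T = 2πm/(qB) is independent of speed, so T₂/T₁ = (m₂/q₂)/(m₁/q₁).
T_{³He²⁺ ion}/T_{muon} = (5.01×10^-27/2e) / (1.88×10^-28/1e) = 13.3.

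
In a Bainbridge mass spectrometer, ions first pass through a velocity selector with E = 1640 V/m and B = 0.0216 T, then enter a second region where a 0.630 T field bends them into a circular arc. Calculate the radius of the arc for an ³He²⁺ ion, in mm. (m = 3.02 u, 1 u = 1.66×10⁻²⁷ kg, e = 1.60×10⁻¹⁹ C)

The selector passes v = E/B = 1640/0.0216 = 7.59×10^4 m/s.
In the deflection region, r = mv/(qB₂) = (5.01×10^-27)(7.59×10^4) / [(2×1.60×10^-19)(0.630)] = 1.89×10^-3 m.

r ≈ 1.89 mm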